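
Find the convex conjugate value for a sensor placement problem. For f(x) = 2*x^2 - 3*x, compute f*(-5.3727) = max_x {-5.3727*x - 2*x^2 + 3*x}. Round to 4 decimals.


f*(y) = sup_x {y*x - a*x^2 - b*x} = sup_x {(y-b)*x - a*x^2}
FOC: (y - b) - 2a*x = 0 => x* = (y - b)/(2a)
x* = (-5.3727 + 3)/(2*2) = -0.5932
f*(-5.3727) = (y-b)^2/(4a) = (-5.3727 + 3)^2/(4*2)
= 5.6297/8 = 0.7037


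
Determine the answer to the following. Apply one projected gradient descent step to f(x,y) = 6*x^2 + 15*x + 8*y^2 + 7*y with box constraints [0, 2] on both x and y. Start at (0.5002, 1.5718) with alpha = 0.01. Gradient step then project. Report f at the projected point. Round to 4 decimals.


Step 1: Compute gradient at (0.5002, 1.5718).
grad_x = 2*6*0.5002 + 15 = 21.0024
grad_y = 2*8*1.5718 + 7 = 32.1488
Step 2: Gradient step.
x_raw = 0.5002 - 0.01*21.0024 = 0.2902
y_raw = 1.5718 - 0.01*32.1488 = 1.2503
Step 3: Project onto [0, 2].
x_proj = clip(0.2902) = 0.2902
y_proj = clip(1.2503) = 1.2503
Step 4: Evaluate f.
f(0.2902, 1.2503) = 26.1163


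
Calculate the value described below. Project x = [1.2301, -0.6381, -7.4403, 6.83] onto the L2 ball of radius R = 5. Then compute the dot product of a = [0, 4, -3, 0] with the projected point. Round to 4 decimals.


Step 1: Compute ||x|| (intermediates to 6 decimals).
||x|| = sqrt(1.2301^2 + (-0.6381)^2 + (-7.4403)^2 + 6.83^2) = 10.194473
Step 2: Project.
Since ||x|| > R, scale = R/||x|| = 5/10.194473 = 0.490462, proj(x) = scale * x
proj(x) = [0.603317, -0.312964, -3.649184, 3.349855]
Step 3: Dot product.
a^T * proj(x) = 0*0.603317 + 4*(-0.312964) - 3*(-3.649184) + 0*3.349855 = 9.6957


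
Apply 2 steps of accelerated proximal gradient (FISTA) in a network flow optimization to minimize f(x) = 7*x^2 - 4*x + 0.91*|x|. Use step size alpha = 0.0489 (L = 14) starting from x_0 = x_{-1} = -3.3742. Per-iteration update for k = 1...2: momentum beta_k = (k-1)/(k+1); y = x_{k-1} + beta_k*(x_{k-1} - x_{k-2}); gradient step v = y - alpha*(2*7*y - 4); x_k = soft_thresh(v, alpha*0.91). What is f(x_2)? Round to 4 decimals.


FISTA on f(x) = 7*x^2 - 4*x + 0.91*|x|
L = 14, alpha = 0.0489
Iteration 1: beta = 0.0, y = -3.3742 + 0.0*(-3.3742 + 3.3742) = -3.3742
  grad(y) = -51.2388, v = y - alpha*grad = -0.8686
  prox(v) = soft_thresh(-0.8686, 0.0445) = -0.8241
Iteration 2: beta = 0.3333, y = -0.8241 + 0.3333*(-0.8241 + 3.3742) = 0.0259
  grad(y) = -3.6374, v = y - alpha*grad = 0.2038
  prox(v) = soft_thresh(0.2038, 0.0445) = 0.1593
f(x_2) = 7*0.1593^2 - 4*0.1593 + 0.91*|0.1593| = -0.3146


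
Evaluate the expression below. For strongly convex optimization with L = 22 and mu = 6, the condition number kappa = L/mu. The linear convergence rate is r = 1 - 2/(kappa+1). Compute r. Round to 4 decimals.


Step 1: Compute the condition number.
kappa = L/mu = 22/6 = 3.6667
Step 2: Compute the convergence rate.
r = 1 - 2/(kappa + 1) = 1 - 2*mu/(L + mu) = (L - mu)/(L + mu) = 16/28 = 0.5714


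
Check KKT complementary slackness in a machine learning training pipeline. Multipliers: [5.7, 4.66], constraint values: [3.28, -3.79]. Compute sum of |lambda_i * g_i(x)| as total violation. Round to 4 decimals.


KKT complementary slackness check:
lambda_1 * g_1 = 5.7 * 3.28 = 18.696
lambda_2 * g_2 = 4.66 * -3.79 = -17.6614
Total violation = 18.696 + 17.6614 = 36.3574


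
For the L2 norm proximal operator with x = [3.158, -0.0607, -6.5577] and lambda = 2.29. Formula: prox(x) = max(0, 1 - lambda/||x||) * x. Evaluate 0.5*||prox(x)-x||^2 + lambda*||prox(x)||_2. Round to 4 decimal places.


Step 1: Compute ||x||.
||x|| = 7.2787
Step 2: Compute scaling factor.
scale = max(0, 1 - 2.29/7.2787) = 0.6854
Step 3: prox(x) = [2.1644, -0.0416, -4.4946]
||prox(x)|| = 4.9887
Step 4: Proximal objective.
0.5*||prox-x||^2 = 2.6221
lambda*||prox|| = 11.4241
Total = 14.0463


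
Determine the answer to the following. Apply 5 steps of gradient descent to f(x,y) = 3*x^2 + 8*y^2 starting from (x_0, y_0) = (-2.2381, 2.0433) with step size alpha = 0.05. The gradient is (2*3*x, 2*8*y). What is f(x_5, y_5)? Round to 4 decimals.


Gradient descent on f(x,y) = 3*x^2 + 8*y^2.
Starting point: (-2.2381, 2.0433), alpha = 0.05
Step 1: grad_x = 2*3*-2.2381 = -13.4286, grad_y = 2*8*2.0433 = 32.6928
  x_1 = -2.2381 - 0.05*-13.4286 = -1.5667
  y_1 = 2.0433 - 0.05*32.6928 = 0.4087
Step 2: grad_x = 2*3*-1.5667 = -9.4, grad_y = 2*8*0.4087 = 6.5386
  x_2 = -1.5667 - 0.05*-9.4 = -1.0967
  y_2 = 0.4087 - 0.05*6.5386 = 0.0817
Step 3: grad_x = 2*3*-1.0967 = -6.58, grad_y = 2*8*0.0817 = 1.3077
  x_3 = -1.0967 - 0.05*-6.58 = -0.7677
  y_3 = 0.0817 - 0.05*1.3077 = 0.0163
Step 4: grad_x = 2*3*-0.7677 = -4.606, grad_y = 2*8*0.0163 = 0.2615
  x_4 = -0.7677 - 0.05*-4.606 = -0.5374
  y_4 = 0.0163 - 0.05*0.2615 = 0.0033
Step 5: grad_x = 2*3*-0.5374 = -3.2242, grad_y = 2*8*0.0033 = 0.0523
  x_5 = -0.5374 - 0.05*-3.2242 = -0.3762
  y_5 = 0.0033 - 0.05*0.0523 = 0.0007
f(-0.3762, 0.0007) = 3*(-0.3762)^2 + 8*0.0007^2 = 0.4245


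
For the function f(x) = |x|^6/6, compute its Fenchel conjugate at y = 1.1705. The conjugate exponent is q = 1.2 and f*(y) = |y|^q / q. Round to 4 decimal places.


The conjugate exponent q satisfies 1/p + 1/q = 1.
p = 6, so q = 6/(6 - 1) = 1.2
|y|^q = 1.1705^1.2 = 1.2079
f*(1.1705) = 1.2079 / 1.2 = 1.0066


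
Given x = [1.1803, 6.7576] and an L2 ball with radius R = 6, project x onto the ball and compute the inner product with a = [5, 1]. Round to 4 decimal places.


Step 1: Compute ||x|| (intermediates to 6 decimals).
||x|| = sqrt(1.1803^2 + 6.7576^2) = 6.859903
Step 2: Project.
Since ||x|| > R, scale = R/||x|| = 6/6.859903 = 0.874648, proj(x) = scale * x
proj(x) = [1.032347, 5.910521]
Step 3: Dot product.
a^T * proj(x) = 5*1.032347 + 1*5.910521 = 11.0723


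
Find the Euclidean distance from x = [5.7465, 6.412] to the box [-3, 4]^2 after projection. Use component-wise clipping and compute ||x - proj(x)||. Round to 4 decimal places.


Project each component onto [-3, 4].
clip(5.7465) = 4.0, clip(6.412) = 4.0
Projection = [4.0, 4.0]
Squared diffs: [3.0503, 5.8177]
Distance = sqrt(8.868) = 2.9779


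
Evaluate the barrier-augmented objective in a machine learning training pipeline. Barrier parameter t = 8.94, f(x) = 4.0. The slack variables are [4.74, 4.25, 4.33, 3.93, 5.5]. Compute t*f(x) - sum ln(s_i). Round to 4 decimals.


Step 1: Compute log-barrier.
ln values: [1.556, 1.4469, 1.4656, 1.3686, 1.7047]
phi = -(1.556 + 1.4469 + 1.4656 + 1.3686 + 1.7047) = -7.5419
Step 2: Compute augmented objective.
t*f(x) = 8.94*4.0 = 35.76
Total = 35.76 - 7.5419 = 28.2181


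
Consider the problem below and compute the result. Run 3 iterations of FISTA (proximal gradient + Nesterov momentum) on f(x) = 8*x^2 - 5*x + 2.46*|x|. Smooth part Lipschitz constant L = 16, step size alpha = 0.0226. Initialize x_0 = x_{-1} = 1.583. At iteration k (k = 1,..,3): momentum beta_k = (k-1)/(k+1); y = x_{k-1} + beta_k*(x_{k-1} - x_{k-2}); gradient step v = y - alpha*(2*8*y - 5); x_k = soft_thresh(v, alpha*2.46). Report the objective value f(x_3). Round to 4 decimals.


FISTA on f(x) = 8*x^2 - 5*x + 2.46*|x|
L = 16, alpha = 0.0226
Iteration 1: beta = 0.0, y = 1.583 + 0.0*(1.583 - 1.583) = 1.583
  grad(y) = 20.328, v = y - alpha*grad = 1.1236
  prox(v) = soft_thresh(1.1236, 0.0556) = 1.068
Iteration 2: beta = 0.3333, y = 1.068 + 0.3333*(1.068 - 1.583) = 0.8963
  grad(y) = 9.3411, v = y - alpha*grad = 0.6852
  prox(v) = soft_thresh(0.6852, 0.0556) = 0.6296
Iteration 3: beta = 0.5, y = 0.6296 + 0.5*(0.6296 - 1.068) = 0.4104
  grad(y) = 1.5668, v = y - alpha*grad = 0.375
  prox(v) = soft_thresh(0.375, 0.0556) = 0.3194
f(x_3) = 8*0.3194^2 - 5*0.3194 + 2.46*|0.3194| = 0.0049


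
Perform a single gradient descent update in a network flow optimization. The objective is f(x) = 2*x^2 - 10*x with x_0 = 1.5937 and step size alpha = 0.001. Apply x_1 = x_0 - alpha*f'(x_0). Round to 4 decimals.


We compute the gradient at x_0 and apply the update.
f'(x) = 4*x - 10
f'(1.5937) = 4*1.5937 - 10 = -3.6252
x_1 = 1.5937 - 0.001*-3.6252 = 1.5973


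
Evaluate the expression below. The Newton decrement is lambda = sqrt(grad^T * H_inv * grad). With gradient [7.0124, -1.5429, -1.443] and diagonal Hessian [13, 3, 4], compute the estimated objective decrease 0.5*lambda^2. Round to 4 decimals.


Step 1: H is diagonal, so H^(-1) * g = [0.5394, -0.5143, -0.3608].
Step 2: g^T H^(-1) g = sum_i g_i^2 / H_ii
  = (7.0124)^2/13 + (-1.5429)^2/3 + (-1.443)^2/4
  = 3.7826 + 0.7935 + 0.5206 = 5.0967
Step 3: Objective decrease = 0.5 * g^T H^(-1) g = 2.5483


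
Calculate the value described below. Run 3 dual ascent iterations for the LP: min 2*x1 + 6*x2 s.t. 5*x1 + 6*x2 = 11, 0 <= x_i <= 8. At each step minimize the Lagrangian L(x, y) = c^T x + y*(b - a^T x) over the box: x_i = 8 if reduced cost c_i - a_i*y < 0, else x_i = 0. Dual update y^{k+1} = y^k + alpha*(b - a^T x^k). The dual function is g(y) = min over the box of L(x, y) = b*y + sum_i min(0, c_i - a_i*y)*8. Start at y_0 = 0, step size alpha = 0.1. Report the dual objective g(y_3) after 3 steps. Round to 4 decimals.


Dual ascent for LP: min 2*x1 + 6*x2, 5*x1 + 6*x2 = 11, 0 <= x_i <= 8
Step 1: y^k = 0.0, reduced costs: (2.0, 6.0)
  x^k = (0.0, 0.0), subgradient = b - a^T x = 11.0
  y^{k+1} = 0.0 + 0.1*11.0 = 1.1
Step 2: y^k = 1.1, reduced costs: (-3.5, -0.6)
  x^k = (8.0, 8.0), subgradient = b - a^T x = -77.0
  y^{k+1} = 1.1 + 0.1*-77.0 = -6.6
Step 3: y^k = -6.6, reduced costs: (35.0, 45.6)
  x^k = (0.0, 0.0), subgradient = b - a^T x = 11.0
  y^{k+1} = -6.6 + 0.1*11.0 = -5.5
Dual objective at y_3 = -5.5: reduced costs (29.5, 39.0), box minimizer x = (0.0, 0.0)
g(y_3) = b*y + (c1 - a1*y)*x1 + (c2 - a2*y)*x2 = 11*(-5.5) + 29.5*0.0 + 39.0*0.0 = -60.5 + 0.0 + 0.0 = -60.5


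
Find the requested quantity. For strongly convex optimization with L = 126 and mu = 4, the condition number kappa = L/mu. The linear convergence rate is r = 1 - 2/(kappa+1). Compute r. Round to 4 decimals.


Step 1: Compute the condition number.
kappa = L/mu = 126/4 = 31.5
Step 2: Compute the convergence rate.
r = 1 - 2/(kappa + 1) = 1 - 2*mu/(L + mu) = (L - mu)/(L + mu) = 122/130 = 0.9385


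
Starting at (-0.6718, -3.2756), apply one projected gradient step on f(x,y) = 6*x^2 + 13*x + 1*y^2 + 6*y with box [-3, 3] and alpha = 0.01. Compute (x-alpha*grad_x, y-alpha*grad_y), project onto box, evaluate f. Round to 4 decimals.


Step 1: Compute gradient at (-0.6718, -3.2756).
grad_x = 2*6*-0.6718 + 13 = 4.9384
grad_y = 2*1*-3.2756 + 6 = -0.5512
Step 2: Gradient step.
x_raw = -0.6718 - 0.01*4.9384 = -0.7212
y_raw = -3.2756 - 0.01*-0.5512 = -3.2701
Step 3: Project onto [-3, 3].
x_proj = clip(-0.7212) = -0.7212
y_proj = clip(-3.2701) = -3.0
Step 4: Evaluate f.
f(-0.7212, -3.0) = -15.2548


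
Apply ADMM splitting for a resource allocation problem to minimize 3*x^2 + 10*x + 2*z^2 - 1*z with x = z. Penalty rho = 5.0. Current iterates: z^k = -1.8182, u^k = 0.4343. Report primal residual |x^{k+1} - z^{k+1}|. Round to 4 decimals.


ADMM iteration with rho = 5.0, z^k = -1.8182, u^k = 0.4343
Step 1: x-update.
Minimize 3*x^2 + 10*x + (5.0/2)*(x + 1.8182 + 0.4343)^2
FOC: (2*3 + 5.0)*x = -10 + 5.0*(-1.8182 - 0.4343)
x^{k+1} = -1.933
Step 2: z-update.
Minimize 2*z^2 - 1*z + (5.0/2)*(-1.933 - z + 0.4343)^2
FOC: (2*2 + 5.0)*z = 1 + 5.0*(-1.933 + 0.4343)
z^{k+1} = -0.7215
Step 3: u-update.
u^{k+1} = 0.4343 - 1.933 + 0.7215 = -0.7772
Step 4: Primal residual = |-1.933 + 0.7215| = 1.2115


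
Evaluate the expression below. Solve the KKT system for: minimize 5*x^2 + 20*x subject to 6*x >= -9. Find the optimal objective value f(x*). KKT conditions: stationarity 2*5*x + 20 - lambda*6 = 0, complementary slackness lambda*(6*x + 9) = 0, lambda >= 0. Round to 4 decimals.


Step 1: Try lambda = 0 (constraint inactive).
x_unc = -20/(2*5) = -2.0
Check: 6*-2.0 = -12.0 < -9 -- violated!
Step 2: Constraint must be active: 6*x = -9
x* = -9/6 = -1.5
lambda = (2*5*(-1.5) + 20)/6 = 0.8333
Step 3: Compute optimal value.
f(x*) = 5*(-1.5)^2 + 20*(-1.5) = -18.75


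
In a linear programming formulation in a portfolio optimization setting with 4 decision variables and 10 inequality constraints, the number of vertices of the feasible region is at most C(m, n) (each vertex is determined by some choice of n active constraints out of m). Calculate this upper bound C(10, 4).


Each vertex corresponds to some choice of n active constraints out of m, so the number of vertices is at most C(m, n) = m! / (n!(m-n)!).
m = 10, n = 4
Numerator: 10 * 9 * 8 * 7
Denominator: 4! = 24
C(10, 4) = 210


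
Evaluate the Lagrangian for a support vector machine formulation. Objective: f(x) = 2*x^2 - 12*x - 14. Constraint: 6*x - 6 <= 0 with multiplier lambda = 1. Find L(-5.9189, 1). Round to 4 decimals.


Step 1: Evaluate f(x).
f(-5.9189) = 2*(-5.9189)^2 - 12*(-5.9189) - 14 = 127.0936
Step 2: Evaluate g(x).
g(-5.9189) = 6*-5.9189 - 6 = -41.5134
Step 3: Compute Lagrangian.
L = 127.0936 + 1*-41.5134 = 85.5802


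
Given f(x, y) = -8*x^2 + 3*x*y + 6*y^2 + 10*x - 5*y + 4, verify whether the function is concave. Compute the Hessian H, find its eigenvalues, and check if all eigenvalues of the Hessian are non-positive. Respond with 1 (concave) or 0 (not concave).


The Hessian of f(x,y) = -8*x^2 + 3*x*y + 6*y^2 + 10*x - 5*y + 4 is:
H = [[-16, 3], [3, 12]]
Trace = -16 + 12 = -4
Determinant = -16*12 - (3)^2 = -201
Discriminant = (-4)^2 - 4*-201 = 820.0
Eigenvalues: lambda_1 = -16.3178, lambda_2 = 12.3178
The function is not concave.

0


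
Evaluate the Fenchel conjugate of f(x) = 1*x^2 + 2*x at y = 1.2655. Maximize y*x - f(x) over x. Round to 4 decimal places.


f*(y) = sup_x {y*x - a*x^2 - b*x} = sup_x {(y-b)*x - a*x^2}
FOC: (y - b) - 2a*x = 0 => x* = (y - b)/(2a)
x* = (1.2655 - 2)/(2*1) = -0.3673
f*(1.2655) = (y-b)^2/(4a) = (1.2655 - 2)^2/(4*1)
= 0.5395/4 = 0.1349


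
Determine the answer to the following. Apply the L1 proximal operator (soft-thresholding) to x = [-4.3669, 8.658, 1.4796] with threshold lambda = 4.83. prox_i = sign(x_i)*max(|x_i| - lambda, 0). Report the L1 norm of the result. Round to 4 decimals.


Soft-thresholding with lambda = 4.83:
prox(-4.3669) = sign(-4.3669)*max(|-4.3669| - 4.83, 0) = 0.0
prox(8.658) = sign(8.658)*max(|8.658| - 4.83, 0) = 3.828
prox(1.4796) = sign(1.4796)*max(|1.4796| - 4.83, 0) = 0.0
prox(x) = [0.0, 3.828, 0.0]
||prox(x)||_1 = 0.0 + 3.828 + 0.0 = 3.828


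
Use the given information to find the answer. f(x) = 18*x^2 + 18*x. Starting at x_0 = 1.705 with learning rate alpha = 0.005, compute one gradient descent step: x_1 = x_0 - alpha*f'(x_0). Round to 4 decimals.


We compute the gradient at x_0 and apply the update.
f'(x) = 36*x + 18
f'(1.705) = 36*1.705 + 18 = 79.38
x_1 = 1.705 - 0.005*79.38 = 1.3081


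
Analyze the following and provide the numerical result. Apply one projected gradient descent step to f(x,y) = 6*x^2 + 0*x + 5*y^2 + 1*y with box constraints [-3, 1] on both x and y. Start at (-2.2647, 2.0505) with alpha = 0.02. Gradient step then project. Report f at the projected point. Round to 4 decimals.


Step 1: Compute gradient at (-2.2647, 2.0505).
grad_x = 2*6*-2.2647 + 0 = -27.1764
grad_y = 2*5*2.0505 + 1 = 21.505
Step 2: Gradient step.
x_raw = -2.2647 - 0.02*-27.1764 = -1.7212
y_raw = 2.0505 - 0.02*21.505 = 1.6204
Step 3: Project onto [-3, 1].
x_proj = clip(-1.7212) = -1.7212
y_proj = clip(1.6204) = 1.0
Step 4: Evaluate f.
f(-1.7212, 1.0) = 23.7746


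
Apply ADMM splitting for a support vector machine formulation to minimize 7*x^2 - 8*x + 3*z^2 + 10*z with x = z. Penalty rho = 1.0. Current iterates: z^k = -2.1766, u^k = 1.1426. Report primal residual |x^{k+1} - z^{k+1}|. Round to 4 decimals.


ADMM iteration with rho = 1.0, z^k = -2.1766, u^k = 1.1426
Step 1: x-update.
Minimize 7*x^2 - 8*x + (1.0/2)*(x + 2.1766 + 1.1426)^2
FOC: (2*7 + 1.0)*x = 8 + 1.0*(-2.1766 - 1.1426)
x^{k+1} = 0.3121
Step 2: z-update.
Minimize 3*z^2 + 10*z + (1.0/2)*(0.3121 - z + 1.1426)^2
FOC: (2*3 + 1.0)*z = -10 + 1.0*(0.3121 + 1.1426)
z^{k+1} = -1.2208
Step 3: u-update.
u^{k+1} = 1.1426 + 0.3121 + 1.2208 = 2.6754
Step 4: Primal residual = |0.3121 + 1.2208| = 1.5328


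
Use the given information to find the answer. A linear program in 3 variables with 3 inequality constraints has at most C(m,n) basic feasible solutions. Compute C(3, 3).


Each vertex corresponds to some choice of n active constraints out of m, so the number of vertices is at most C(m, n) = m! / (n!(m-n)!).
m = 3, n = 3
Numerator: 3 * 2 * 1
Denominator: 3! = 6
C(3, 3) = 1


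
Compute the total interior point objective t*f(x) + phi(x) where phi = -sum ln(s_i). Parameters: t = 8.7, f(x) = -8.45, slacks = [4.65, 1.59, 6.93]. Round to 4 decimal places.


Step 1: Compute log-barrier.
ln values: [1.5369, 0.4637, 1.9359]
phi = -(1.5369 + 0.4637 + 1.9359) = -3.9365
Step 2: Compute augmented objective.
t*f(x) = 8.7*-8.45 = -73.515
Total = -73.515 - 3.9365 = -77.4515


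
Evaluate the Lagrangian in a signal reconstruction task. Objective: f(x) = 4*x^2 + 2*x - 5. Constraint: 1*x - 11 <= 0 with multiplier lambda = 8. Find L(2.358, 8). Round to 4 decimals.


Step 1: Evaluate f(x).
f(2.358) = 4*2.358^2 + 2*2.358 - 5 = 21.9567
Step 2: Evaluate g(x).
g(2.358) = 1*2.358 - 11 = -8.642
Step 3: Compute Lagrangian.
L = 21.9567 + 8*-8.642 = -47.1793


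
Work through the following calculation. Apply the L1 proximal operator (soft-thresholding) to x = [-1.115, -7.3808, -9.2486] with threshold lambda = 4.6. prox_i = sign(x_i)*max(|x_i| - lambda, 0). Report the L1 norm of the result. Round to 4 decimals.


Soft-thresholding with lambda = 4.6:
prox(-1.115) = sign(-1.115)*max(|-1.115| - 4.6, 0) = 0.0
prox(-7.3808) = sign(-7.3808)*max(|-7.3808| - 4.6, 0) = -2.7808
prox(-9.2486) = sign(-9.2486)*max(|-9.2486| - 4.6, 0) = -4.6486
prox(x) = [0.0, -2.7808, -4.6486]
||prox(x)||_1 = 0.0 + 2.7808 + 4.6486 = 7.4294


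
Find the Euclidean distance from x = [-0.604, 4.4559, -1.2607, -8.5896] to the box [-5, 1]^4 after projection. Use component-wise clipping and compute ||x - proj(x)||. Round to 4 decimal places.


Project each component onto [-5, 1].
clip(-0.604) = -0.604, clip(4.4559) = 1.0, clip(-1.2607) = -1.2607, clip(-8.5896) = -5.0
Projection = [-0.604, 1.0, -1.2607, -5.0]
Squared diffs: [0.0, 11.9432, 0.0, 12.8852]
Distance = sqrt(24.8284) = 4.9828


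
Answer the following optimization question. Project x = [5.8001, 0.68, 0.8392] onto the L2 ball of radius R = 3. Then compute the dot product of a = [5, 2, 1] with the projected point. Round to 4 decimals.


Step 1: Compute ||x|| (intermediates to 6 decimals).
||x|| = sqrt(5.8001^2 + 0.68^2 + 0.8392^2) = 5.899815
Step 2: Project.
Since ||x|| > R, scale = R/||x|| = 3/5.899815 = 0.508491, proj(x) = scale * x
proj(x) = [2.949299, 0.345774, 0.426726]
Step 3: Dot product.
a^T * proj(x) = 5*2.949299 + 2*0.345774 + 1*0.426726 = 15.8648


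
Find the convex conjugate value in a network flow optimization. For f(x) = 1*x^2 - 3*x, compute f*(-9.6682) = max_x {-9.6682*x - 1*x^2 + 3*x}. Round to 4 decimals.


f*(y) = sup_x {y*x - a*x^2 - b*x} = sup_x {(y-b)*x - a*x^2}
FOC: (y - b) - 2a*x = 0 => x* = (y - b)/(2a)
x* = (-9.6682 + 3)/(2*1) = -3.3341
f*(-9.6682) = (y-b)^2/(4a) = (-9.6682 + 3)^2/(4*1)
= 44.4649/4 = 11.1162


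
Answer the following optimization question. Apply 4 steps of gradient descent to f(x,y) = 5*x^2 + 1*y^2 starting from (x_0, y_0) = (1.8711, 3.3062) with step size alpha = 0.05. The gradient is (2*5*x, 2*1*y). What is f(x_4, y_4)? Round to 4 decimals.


Gradient descent on f(x,y) = 5*x^2 + 1*y^2.
Starting point: (1.8711, 3.3062), alpha = 0.05
Step 1: grad_x = 2*5*1.8711 = 18.711, grad_y = 2*1*3.3062 = 6.6124
  x_1 = 1.8711 - 0.05*18.711 = 0.9356
  y_1 = 3.3062 - 0.05*6.6124 = 2.9756
Step 2: grad_x = 2*5*0.9356 = 9.3555, grad_y = 2*1*2.9756 = 5.9512
  x_2 = 0.9356 - 0.05*9.3555 = 0.4678
  y_2 = 2.9756 - 0.05*5.9512 = 2.678
Step 3: grad_x = 2*5*0.4678 = 4.6778, grad_y = 2*1*2.678 = 5.356
  x_3 = 0.4678 - 0.05*4.6778 = 0.2339
  y_3 = 2.678 - 0.05*5.356 = 2.4102
Step 4: grad_x = 2*5*0.2339 = 2.3389, grad_y = 2*1*2.4102 = 4.8204
  x_4 = 0.2339 - 0.05*2.3389 = 0.1169
  y_4 = 2.4102 - 0.05*4.8204 = 2.1692
f(0.1169, 2.1692) = 5*0.1169^2 + 1*2.1692^2 = 4.7738


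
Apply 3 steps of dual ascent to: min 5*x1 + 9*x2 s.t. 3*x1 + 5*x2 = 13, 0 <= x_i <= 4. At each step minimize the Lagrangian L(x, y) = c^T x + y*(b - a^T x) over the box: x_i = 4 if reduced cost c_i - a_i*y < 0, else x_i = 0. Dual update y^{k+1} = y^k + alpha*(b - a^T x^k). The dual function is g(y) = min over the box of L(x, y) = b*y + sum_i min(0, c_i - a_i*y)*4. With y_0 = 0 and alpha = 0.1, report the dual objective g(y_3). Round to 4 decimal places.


Dual ascent for LP: min 5*x1 + 9*x2, 3*x1 + 5*x2 = 13, 0 <= x_i <= 4
Step 1: y^k = 0.0, reduced costs: (5.0, 9.0)
  x^k = (0.0, 0.0), subgradient = b - a^T x = 13.0
  y^{k+1} = 0.0 + 0.1*13.0 = 1.3
Step 2: y^k = 1.3, reduced costs: (1.1, 2.5)
  x^k = (0.0, 0.0), subgradient = b - a^T x = 13.0
  y^{k+1} = 1.3 + 0.1*13.0 = 2.6
Step 3: y^k = 2.6, reduced costs: (-2.8, -4.0)
  x^k = (4.0, 4.0), subgradient = b - a^T x = -19.0
  y^{k+1} = 2.6 + 0.1*-19.0 = 0.7
Dual objective at y_3 = 0.7: reduced costs (2.9, 5.5), box minimizer x = (0.0, 0.0)
g(y_3) = b*y + (c1 - a1*y)*x1 + (c2 - a2*y)*x2 = 13*0.7 + 2.9*0.0 + 5.5*0.0 = 9.1 + 0.0 + 0.0 = 9.1


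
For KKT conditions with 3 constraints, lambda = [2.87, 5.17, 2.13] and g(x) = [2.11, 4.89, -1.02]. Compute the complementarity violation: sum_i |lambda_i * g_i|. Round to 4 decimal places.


KKT complementary slackness check:
lambda_1 * g_1 = 2.87 * 2.11 = 6.0557
lambda_2 * g_2 = 5.17 * 4.89 = 25.2813
lambda_3 * g_3 = 2.13 * -1.02 = -2.1726
Total violation = 6.0557 + 25.2813 + 2.1726 = 33.5096


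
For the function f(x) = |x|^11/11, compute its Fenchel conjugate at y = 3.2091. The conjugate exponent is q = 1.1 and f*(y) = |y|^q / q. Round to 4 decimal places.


The conjugate exponent q satisfies 1/p + 1/q = 1.
p = 11, so q = 11/(11 - 1) = 1.1
|y|^q = 3.2091^1.1 = 3.606
f*(3.2091) = 3.606 / 1.1 = 3.2782


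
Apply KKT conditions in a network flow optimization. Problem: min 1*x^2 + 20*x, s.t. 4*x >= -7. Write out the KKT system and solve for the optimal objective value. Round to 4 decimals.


Step 1: Try lambda = 0 (constraint inactive).
x_unc = -20/(2*1) = -10.0
Check: 4*-10.0 = -40.0 < -7 -- violated!
Step 2: Constraint must be active: 4*x = -7
x* = -7/4 = -1.75
lambda = (2*1*(-1.75) + 20)/4 = 4.125
Step 3: Compute optimal value.
f(x*) = 1*(-1.75)^2 + 20*(-1.75) = -31.9375


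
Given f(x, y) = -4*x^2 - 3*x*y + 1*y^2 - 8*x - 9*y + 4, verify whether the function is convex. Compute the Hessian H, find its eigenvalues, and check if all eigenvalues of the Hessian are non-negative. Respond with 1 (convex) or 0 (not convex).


The Hessian of f(x,y) = -4*x^2 - 3*x*y + 1*y^2 - 8*x - 9*y + 4 is:
H = [[-8, -3], [-3, 2]]
Trace = -8 + 2 = -6
Determinant = -8*2 - (-3)^2 = -25
Discriminant = (-6)^2 - 4*-25 = 136.0
Eigenvalues: lambda_1 = -8.831, lambda_2 = 2.831
The function is not convex.

0


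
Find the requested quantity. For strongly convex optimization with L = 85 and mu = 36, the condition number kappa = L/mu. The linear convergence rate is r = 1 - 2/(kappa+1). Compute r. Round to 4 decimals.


Step 1: Compute the condition number.
kappa = L/mu = 85/36 = 2.3611
Step 2: Compute the convergence rate.
r = 1 - 2/(kappa + 1) = 1 - 2*mu/(L + mu) = (L - mu)/(L + mu) = 49/121 = 0.405


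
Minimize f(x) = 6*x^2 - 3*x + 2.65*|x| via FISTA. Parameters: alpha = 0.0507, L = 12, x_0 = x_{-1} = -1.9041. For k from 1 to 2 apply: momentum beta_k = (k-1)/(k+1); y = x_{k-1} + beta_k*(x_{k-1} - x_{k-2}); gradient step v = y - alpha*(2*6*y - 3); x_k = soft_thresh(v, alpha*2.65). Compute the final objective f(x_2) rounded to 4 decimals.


FISTA on f(x) = 6*x^2 - 3*x + 2.65*|x|
L = 12, alpha = 0.0507
Iteration 1: beta = 0.0, y = -1.9041 + 0.0*(-1.9041 + 1.9041) = -1.9041
  grad(y) = -25.8492, v = y - alpha*grad = -0.5935
  prox(v) = soft_thresh(-0.5935, 0.1344) = -0.4592
Iteration 2: beta = 0.3333, y = -0.4592 + 0.3333*(-0.4592 + 1.9041) = 0.0224
  grad(y) = -2.7306, v = y - alpha*grad = 0.1609
  prox(v) = soft_thresh(0.1609, 0.1344) = 0.0265
f(x_2) = 6*0.0265^2 - 3*0.0265 + 2.65*|0.0265| = -0.0051


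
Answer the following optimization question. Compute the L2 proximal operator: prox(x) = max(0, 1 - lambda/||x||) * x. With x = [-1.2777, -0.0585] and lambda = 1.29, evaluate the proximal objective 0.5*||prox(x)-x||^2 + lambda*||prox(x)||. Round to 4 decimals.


Step 1: Compute ||x||.
||x|| = 1.279
Step 2: Compute scaling factor.
scale = max(0, 1 - 1.29/1.279) = 0.0
Step 3: prox(x) = [-0.0, -0.0]
||prox(x)|| = 0.0
Step 4: Proximal objective.
0.5*||prox-x||^2 = 0.818
lambda*||prox|| = 0.0
Total = 0.818


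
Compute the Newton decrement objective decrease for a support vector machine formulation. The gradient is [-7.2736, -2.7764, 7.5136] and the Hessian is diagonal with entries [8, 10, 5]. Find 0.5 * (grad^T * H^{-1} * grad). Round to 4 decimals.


Step 1: H is diagonal, so H^(-1) * g = [-0.9092, -0.2776, 1.5027].
Step 2: g^T H^(-1) g = sum_i g_i^2 / H_ii
  = (-7.2736)^2/8 + (-2.7764)^2/10 + (7.5136)^2/5
  = 6.6132 + 0.7708 + 11.2908 = 18.6748
Step 3: Objective decrease = 0.5 * g^T H^(-1) g = 9.3374


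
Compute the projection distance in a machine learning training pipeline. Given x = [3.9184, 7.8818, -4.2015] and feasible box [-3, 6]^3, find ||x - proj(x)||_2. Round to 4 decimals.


Project each component onto [-3, 6].
clip(3.9184) = 3.9184, clip(7.8818) = 6.0, clip(-4.2015) = -3.0
Projection = [3.9184, 6.0, -3.0]
Squared diffs: [0.0, 3.5412, 1.4436]
Distance = sqrt(4.9848) = 2.2327


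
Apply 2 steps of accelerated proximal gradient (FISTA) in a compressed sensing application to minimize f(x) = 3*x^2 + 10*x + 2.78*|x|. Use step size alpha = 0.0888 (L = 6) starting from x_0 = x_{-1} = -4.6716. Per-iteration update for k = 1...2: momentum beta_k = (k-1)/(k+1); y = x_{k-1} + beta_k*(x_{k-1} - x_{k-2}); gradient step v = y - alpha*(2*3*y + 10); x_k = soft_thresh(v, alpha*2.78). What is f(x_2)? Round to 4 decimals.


FISTA on f(x) = 3*x^2 + 10*x + 2.78*|x|
L = 6, alpha = 0.0888
Iteration 1: beta = 0.0, y = -4.6716 + 0.0*(-4.6716 + 4.6716) = -4.6716
  grad(y) = -18.0296, v = y - alpha*grad = -3.0706
  prox(v) = soft_thresh(-3.0706, 0.2469) = -2.8237
Iteration 2: beta = 0.3333, y = -2.8237 + 0.3333*(-2.8237 + 4.6716) = -2.2077
  grad(y) = -3.2465, v = y - alpha*grad = -1.9195
  prox(v) = soft_thresh(-1.9195, 0.2469) = -1.6726
f(x_2) = 3*(-1.6726)^2 + 10*(-1.6726) + 2.78*|-1.6726| = -3.6834


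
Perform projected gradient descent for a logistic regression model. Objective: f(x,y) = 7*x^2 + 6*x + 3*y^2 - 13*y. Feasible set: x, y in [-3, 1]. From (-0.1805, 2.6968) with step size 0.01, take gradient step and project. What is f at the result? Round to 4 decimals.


Step 1: Compute gradient at (-0.1805, 2.6968).
grad_x = 2*7*-0.1805 + 6 = 3.473
grad_y = 2*3*2.6968 - 13 = 3.1808
Step 2: Gradient step.
x_raw = -0.1805 - 0.01*3.473 = -0.2152
y_raw = 2.6968 - 0.01*3.1808 = 2.665
Step 3: Project onto [-3, 1].
x_proj = clip(-0.2152) = -0.2152
y_proj = clip(2.665) = 1.0
Step 4: Evaluate f.
f(-0.2152, 1.0) = -10.9671


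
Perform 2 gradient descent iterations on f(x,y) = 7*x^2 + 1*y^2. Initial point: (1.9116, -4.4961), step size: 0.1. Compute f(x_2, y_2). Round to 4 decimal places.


Gradient descent on f(x,y) = 7*x^2 + 1*y^2.
Starting point: (1.9116, -4.4961), alpha = 0.1
Step 1: grad_x = 2*7*1.9116 = 26.7624, grad_y = 2*1*-4.4961 = -8.9922
  x_1 = 1.9116 - 0.1*26.7624 = -0.7646
  y_1 = -4.4961 - 0.1*-8.9922 = -3.5969
Step 2: grad_x = 2*7*-0.7646 = -10.705, grad_y = 2*1*-3.5969 = -7.1938
  x_2 = -0.7646 - 0.1*-10.705 = 0.3059
  y_2 = -3.5969 - 0.1*-7.1938 = -2.8775
f(0.3059, -2.8775) = 7*0.3059^2 + 1*(-2.8775)^2 = 8.9349


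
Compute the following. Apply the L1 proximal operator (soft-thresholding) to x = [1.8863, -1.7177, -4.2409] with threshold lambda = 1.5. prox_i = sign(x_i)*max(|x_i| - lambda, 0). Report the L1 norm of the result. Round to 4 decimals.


Soft-thresholding with lambda = 1.5:
prox(1.8863) = sign(1.8863)*max(|1.8863| - 1.5, 0) = 0.3863
prox(-1.7177) = sign(-1.7177)*max(|-1.7177| - 1.5, 0) = -0.2177
prox(-4.2409) = sign(-4.2409)*max(|-4.2409| - 1.5, 0) = -2.7409
prox(x) = [0.3863, -0.2177, -2.7409]
||prox(x)||_1 = 0.3863 + 0.2177 + 2.7409 = 3.3449


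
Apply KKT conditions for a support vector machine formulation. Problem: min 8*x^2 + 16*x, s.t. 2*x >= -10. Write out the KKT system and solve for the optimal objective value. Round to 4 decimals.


Step 1: Try lambda = 0 (constraint inactive).
Stationarity: 2*8*x + 16 = 0
x* = -16/(2*8) = -1.0
Check constraint: 2*-1.0 = -2.0 >= -10 -- satisfied.
Step 2: Compute optimal value.
f(x*) = 8*(-1.0)^2 + 16*(-1.0) = -8.0


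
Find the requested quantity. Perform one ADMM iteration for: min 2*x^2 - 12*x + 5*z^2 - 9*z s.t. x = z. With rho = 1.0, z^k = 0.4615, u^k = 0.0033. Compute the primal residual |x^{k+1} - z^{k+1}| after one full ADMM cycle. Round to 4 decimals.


ADMM iteration with rho = 1.0, z^k = 0.4615, u^k = 0.0033
Step 1: x-update.
Minimize 2*x^2 - 12*x + (1.0/2)*(x - 0.4615 + 0.0033)^2
FOC: (2*2 + 1.0)*x = 12 + 1.0*(0.4615 - 0.0033)
x^{k+1} = 2.4916
Step 2: z-update.
Minimize 5*z^2 - 9*z + (1.0/2)*(2.4916 - z + 0.0033)^2
FOC: (2*5 + 1.0)*z = 9 + 1.0*(2.4916 + 0.0033)
z^{k+1} = 1.045
Step 3: u-update.
u^{k+1} = 0.0033 + 2.4916 - 1.045 = 1.4499
Step 4: Primal residual = |2.4916 - 1.045| = 1.4466


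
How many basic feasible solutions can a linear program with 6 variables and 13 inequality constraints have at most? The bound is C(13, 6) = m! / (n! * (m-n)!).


Each vertex corresponds to some choice of n active constraints out of m, so the number of vertices is at most C(m, n) = m! / (n!(m-n)!).
m = 13, n = 6
Numerator: 13 * 12 * 11 * 10 * 9 * 8
Denominator: 6! = 720
C(13, 6) = 1716


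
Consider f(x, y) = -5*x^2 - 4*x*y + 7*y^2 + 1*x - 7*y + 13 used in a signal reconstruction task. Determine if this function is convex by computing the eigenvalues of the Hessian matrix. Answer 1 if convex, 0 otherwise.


The Hessian of f(x,y) = -5*x^2 - 4*x*y + 7*y^2 + 1*x - 7*y + 13 is:
H = [[-10, -4], [-4, 14]]
Trace = -10 + 14 = 4
Determinant = -10*14 - (-4)^2 = -156
Discriminant = (4)^2 - 4*-156 = 640.0
Eigenvalues: lambda_1 = -10.6491, lambda_2 = 14.6491
The function is not convex.

0


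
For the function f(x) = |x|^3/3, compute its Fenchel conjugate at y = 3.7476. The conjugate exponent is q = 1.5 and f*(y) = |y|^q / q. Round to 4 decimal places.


The conjugate exponent q satisfies 1/p + 1/q = 1.
p = 3, so q = 3/(3 - 1) = 1.5
|y|^q = 3.7476^1.5 = 7.2549
f*(3.7476) = 7.2549 / 1.5 = 4.8366


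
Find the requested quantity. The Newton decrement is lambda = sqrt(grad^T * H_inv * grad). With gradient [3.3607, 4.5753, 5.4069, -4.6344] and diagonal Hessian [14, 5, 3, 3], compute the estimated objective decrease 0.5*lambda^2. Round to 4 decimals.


Step 1: H is diagonal, so H^(-1) * g = [0.2401, 0.9151, 1.8023, -1.5448].
Step 2: g^T H^(-1) g = sum_i g_i^2 / H_ii
  = (3.3607)^2/14 + (4.5753)^2/5 + (5.4069)^2/3 + (-4.6344)^2/3
  = 0.8067 + 4.1867 + 9.7449 + 7.1592 = 21.8975
Step 3: Objective decrease = 0.5 * g^T H^(-1) g = 10.9487


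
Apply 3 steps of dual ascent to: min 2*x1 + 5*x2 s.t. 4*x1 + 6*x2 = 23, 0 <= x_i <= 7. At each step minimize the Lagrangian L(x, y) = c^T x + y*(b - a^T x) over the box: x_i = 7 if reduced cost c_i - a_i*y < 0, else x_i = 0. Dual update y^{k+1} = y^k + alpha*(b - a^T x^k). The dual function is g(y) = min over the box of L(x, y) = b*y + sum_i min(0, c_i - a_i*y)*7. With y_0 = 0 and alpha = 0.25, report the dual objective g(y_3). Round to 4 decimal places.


Dual ascent for LP: min 2*x1 + 5*x2, 4*x1 + 6*x2 = 23, 0 <= x_i <= 7
Step 1: y^k = 0.0, reduced costs: (2.0, 5.0)
  x^k = (0.0, 0.0), subgradient = b - a^T x = 23.0
  y^{k+1} = 0.0 + 0.25*23.0 = 5.75
Step 2: y^k = 5.75, reduced costs: (-21.0, -29.5)
  x^k = (7.0, 7.0), subgradient = b - a^T x = -47.0
  y^{k+1} = 5.75 + 0.25*-47.0 = -6.0
Step 3: y^k = -6.0, reduced costs: (26.0, 41.0)
  x^k = (0.0, 0.0), subgradient = b - a^T x = 23.0
  y^{k+1} = -6.0 + 0.25*23.0 = -0.25
Dual objective at y_3 = -0.25: reduced costs (3.0, 6.5), box minimizer x = (0.0, 0.0)
g(y_3) = b*y + (c1 - a1*y)*x1 + (c2 - a2*y)*x2 = 23*(-0.25) + 3.0*0.0 + 6.5*0.0 = -5.75 + 0.0 + 0.0 = -5.75


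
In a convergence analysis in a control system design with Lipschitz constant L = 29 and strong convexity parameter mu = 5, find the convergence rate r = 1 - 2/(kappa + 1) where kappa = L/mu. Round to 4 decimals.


Step 1: Compute the condition number.
kappa = L/mu = 29/5 = 5.8
Step 2: Compute the convergence rate.
r = 1 - 2/(kappa + 1) = 1 - 2*mu/(L + mu) = (L - mu)/(L + mu) = 24/34 = 0.7059


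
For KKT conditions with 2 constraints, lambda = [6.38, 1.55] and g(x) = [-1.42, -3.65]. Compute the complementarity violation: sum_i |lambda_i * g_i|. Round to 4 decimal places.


KKT complementary slackness check:
lambda_1 * g_1 = 6.38 * -1.42 = -9.0596
lambda_2 * g_2 = 1.55 * -3.65 = -5.6575
Total violation = 9.0596 + 5.6575 = 14.7171


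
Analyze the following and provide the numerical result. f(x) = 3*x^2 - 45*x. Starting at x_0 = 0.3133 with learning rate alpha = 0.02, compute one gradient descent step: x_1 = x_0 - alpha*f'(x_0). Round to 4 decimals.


We compute the gradient at x_0 and apply the update.
f'(x) = 6*x - 45
f'(0.3133) = 6*0.3133 - 45 = -43.1202
x_1 = 0.3133 - 0.02*-43.1202 = 1.1757


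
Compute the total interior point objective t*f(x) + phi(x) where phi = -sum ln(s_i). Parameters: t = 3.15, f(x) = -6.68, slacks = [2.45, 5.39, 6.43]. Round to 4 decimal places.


Step 1: Compute log-barrier.
ln values: [0.8961, 1.6845, 1.861]
phi = -(0.8961 + 1.6845 + 1.861) = -4.4416
Step 2: Compute augmented objective.
t*f(x) = 3.15*-6.68 = -21.042
Total = -21.042 - 4.4416 = -25.4836


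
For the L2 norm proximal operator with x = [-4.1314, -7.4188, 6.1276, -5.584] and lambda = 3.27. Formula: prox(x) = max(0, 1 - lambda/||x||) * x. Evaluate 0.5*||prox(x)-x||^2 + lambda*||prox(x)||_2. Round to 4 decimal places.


Step 1: Compute ||x||.
||x|| = 11.8674
Step 2: Compute scaling factor.
scale = max(0, 1 - 3.27/11.8674) = 0.7245
Step 3: prox(x) = [-2.993, -5.3746, 4.4392, -4.0454]
||prox(x)|| = 8.5974
Step 4: Proximal objective.
0.5*||prox-x||^2 = 5.3465
lambda*||prox|| = 28.1135
Total = 33.46


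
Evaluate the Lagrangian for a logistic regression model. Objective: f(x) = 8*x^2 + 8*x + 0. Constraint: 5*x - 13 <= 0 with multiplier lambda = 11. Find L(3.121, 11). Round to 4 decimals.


Step 1: Evaluate f(x).
f(3.121) = 8*3.121^2 + 8*3.121 + 0 = 102.8931
Step 2: Evaluate g(x).
g(3.121) = 5*3.121 - 13 = 2.605
Step 3: Compute Lagrangian.
L = 102.8931 + 11*2.605 = 131.5481


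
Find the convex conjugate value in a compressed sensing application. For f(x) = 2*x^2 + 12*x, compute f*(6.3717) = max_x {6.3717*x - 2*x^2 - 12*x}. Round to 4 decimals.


f*(y) = sup_x {y*x - a*x^2 - b*x} = sup_x {(y-b)*x - a*x^2}
FOC: (y - b) - 2a*x = 0 => x* = (y - b)/(2a)
x* = (6.3717 - 12)/(2*2) = -1.4071
f*(6.3717) = (y-b)^2/(4a) = (6.3717 - 12)^2/(4*2)
= 31.6778/8 = 3.9597


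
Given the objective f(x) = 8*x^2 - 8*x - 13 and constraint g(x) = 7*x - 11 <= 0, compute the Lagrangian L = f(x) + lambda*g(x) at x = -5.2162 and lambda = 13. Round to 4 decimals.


Step 1: Evaluate f(x).
f(-5.2162) = 8*(-5.2162)^2 - 8*(-5.2162) - 13 = 246.3995
Step 2: Evaluate g(x).
g(-5.2162) = 7*-5.2162 - 11 = -47.5134
Step 3: Compute Lagrangian.
L = 246.3995 + 13*-47.5134 = -371.2747


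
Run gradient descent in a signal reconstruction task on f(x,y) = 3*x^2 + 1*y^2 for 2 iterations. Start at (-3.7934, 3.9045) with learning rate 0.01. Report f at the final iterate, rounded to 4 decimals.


Gradient descent on f(x,y) = 3*x^2 + 1*y^2.
Starting point: (-3.7934, 3.9045), alpha = 0.01
Step 1: grad_x = 2*3*-3.7934 = -22.7604, grad_y = 2*1*3.9045 = 7.809
  x_1 = -3.7934 - 0.01*-22.7604 = -3.5658
  y_1 = 3.9045 - 0.01*7.809 = 3.8264
Step 2: grad_x = 2*3*-3.5658 = -21.3948, grad_y = 2*1*3.8264 = 7.6528
  x_2 = -3.5658 - 0.01*-21.3948 = -3.3518
  y_2 = 3.8264 - 0.01*7.6528 = 3.7499
f(-3.3518, 3.7499) = 3*(-3.3518)^2 + 1*3.7499^2 = 47.7663


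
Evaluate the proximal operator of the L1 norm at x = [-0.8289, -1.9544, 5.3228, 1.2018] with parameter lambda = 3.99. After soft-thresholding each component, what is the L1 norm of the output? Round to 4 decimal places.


Soft-thresholding with lambda = 3.99:
prox(-0.8289) = sign(-0.8289)*max(|-0.8289| - 3.99, 0) = 0.0
prox(-1.9544) = sign(-1.9544)*max(|-1.9544| - 3.99, 0) = 0.0
prox(5.3228) = sign(5.3228)*max(|5.3228| - 3.99, 0) = 1.3328
prox(1.2018) = sign(1.2018)*max(|1.2018| - 3.99, 0) = 0.0
prox(x) = [0.0, 0.0, 1.3328, 0.0]
||prox(x)||_1 = 0.0 + 0.0 + 1.3328 + 0.0 = 1.3328


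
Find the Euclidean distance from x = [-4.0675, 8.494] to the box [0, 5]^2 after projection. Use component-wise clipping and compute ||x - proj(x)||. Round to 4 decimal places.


Project each component onto [0, 5].
clip(-4.0675) = 0.0, clip(8.494) = 5.0
Projection = [0.0, 5.0]
Squared diffs: [16.5446, 12.208]
Distance = sqrt(28.7526) = 5.3621


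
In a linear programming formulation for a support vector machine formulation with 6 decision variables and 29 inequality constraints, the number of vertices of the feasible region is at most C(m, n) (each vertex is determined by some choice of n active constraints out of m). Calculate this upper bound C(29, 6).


Each vertex corresponds to some choice of n active constraints out of m, so the number of vertices is at most C(m, n) = m! / (n!(m-n)!).
m = 29, n = 6
Numerator: 29 * 28 * 27 * 26 * 25 * 24
Denominator: 6! = 720
C(29, 6) = 475020


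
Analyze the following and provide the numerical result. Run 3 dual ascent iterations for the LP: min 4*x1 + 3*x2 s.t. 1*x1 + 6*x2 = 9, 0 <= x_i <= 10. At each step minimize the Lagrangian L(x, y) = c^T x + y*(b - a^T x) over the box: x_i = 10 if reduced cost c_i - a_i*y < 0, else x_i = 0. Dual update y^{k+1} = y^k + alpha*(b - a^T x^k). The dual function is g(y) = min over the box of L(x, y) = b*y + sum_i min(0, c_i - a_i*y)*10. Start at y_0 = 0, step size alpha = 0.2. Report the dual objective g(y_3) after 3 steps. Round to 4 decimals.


Dual ascent for LP: min 4*x1 + 3*x2, 1*x1 + 6*x2 = 9, 0 <= x_i <= 10
Step 1: y^k = 0.0, reduced costs: (4.0, 3.0)
  x^k = (0.0, 0.0), subgradient = b - a^T x = 9.0
  y^{k+1} = 0.0 + 0.2*9.0 = 1.8
Step 2: y^k = 1.8, reduced costs: (2.2, -7.8)
  x^k = (0.0, 10.0), subgradient = b - a^T x = -51.0
  y^{k+1} = 1.8 + 0.2*-51.0 = -8.4
Step 3: y^k = -8.4, reduced costs: (12.4, 53.4)
  x^k = (0.0, 0.0), subgradient = b - a^T x = 9.0
  y^{k+1} = -8.4 + 0.2*9.0 = -6.6
Dual objective at y_3 = -6.6: reduced costs (10.6, 42.6), box minimizer x = (0.0, 0.0)
g(y_3) = b*y + (c1 - a1*y)*x1 + (c2 - a2*y)*x2 = 9*(-6.6) + 10.6*0.0 + 42.6*0.0 = -59.4 + 0.0 + 0.0 = -59.4


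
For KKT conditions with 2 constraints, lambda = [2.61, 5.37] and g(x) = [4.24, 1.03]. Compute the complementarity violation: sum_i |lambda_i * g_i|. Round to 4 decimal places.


KKT complementary slackness check:
lambda_1 * g_1 = 2.61 * 4.24 = 11.0664
lambda_2 * g_2 = 5.37 * 1.03 = 5.5311
Total violation = 11.0664 + 5.5311 = 16.5975


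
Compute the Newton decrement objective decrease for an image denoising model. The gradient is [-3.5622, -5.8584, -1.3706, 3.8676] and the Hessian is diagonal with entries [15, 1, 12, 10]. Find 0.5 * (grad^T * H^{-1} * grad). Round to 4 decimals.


Step 1: H is diagonal, so H^(-1) * g = [-0.2375, -5.8584, -0.1142, 0.3868].
Step 2: g^T H^(-1) g = sum_i g_i^2 / H_ii
  = (-3.5622)^2/15 + (-5.8584)^2/1 + (-1.3706)^2/12 + (3.8676)^2/10
  = 0.846 + 34.3209 + 0.1565 + 1.4958 = 36.8192
Step 3: Objective decrease = 0.5 * g^T H^(-1) g = 18.4096


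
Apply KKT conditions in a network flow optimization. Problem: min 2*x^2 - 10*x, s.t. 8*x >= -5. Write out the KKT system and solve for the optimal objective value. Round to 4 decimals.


Step 1: Try lambda = 0 (constraint inactive).
Stationarity: 2*2*x - 10 = 0
x* = 10/(2*2) = 2.5
Check constraint: 8*2.5 = 20.0 >= -5 -- satisfied.
Step 2: Compute optimal value.
f(x*) = 2*2.5^2 - 10*2.5 = -12.5
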